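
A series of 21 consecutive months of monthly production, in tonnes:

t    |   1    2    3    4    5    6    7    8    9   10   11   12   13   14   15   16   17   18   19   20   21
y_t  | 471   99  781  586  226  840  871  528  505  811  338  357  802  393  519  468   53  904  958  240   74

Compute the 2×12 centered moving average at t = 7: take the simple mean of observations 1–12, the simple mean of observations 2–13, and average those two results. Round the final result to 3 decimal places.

548.208

Sum over 1–12: 471 + 99 + 781 + 586 + 226 + 840 + 871 + 528 + 505 + 811 + 338 + 357 = 6413
Sum over 2–13: 99 + 781 + 586 + 226 + 840 + 871 + 528 + 505 + 811 + 338 + 357 + 802 = 6744
CMA at t=7 = (6413 + 6744) / (2·12) = 13157 / 24 = 548.208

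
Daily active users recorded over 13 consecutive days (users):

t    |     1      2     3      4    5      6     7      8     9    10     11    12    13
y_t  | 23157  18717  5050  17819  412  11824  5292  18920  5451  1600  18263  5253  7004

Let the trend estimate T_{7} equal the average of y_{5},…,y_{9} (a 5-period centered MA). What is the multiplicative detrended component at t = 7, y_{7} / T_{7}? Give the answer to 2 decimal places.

0.63

Trend T_7 = (412 + 11824 + 5292 + 18920 + 5451) / 5 = 41899/5 = 8379.8000
Ratio to trend: 5292 / 8379.8000 = 0.63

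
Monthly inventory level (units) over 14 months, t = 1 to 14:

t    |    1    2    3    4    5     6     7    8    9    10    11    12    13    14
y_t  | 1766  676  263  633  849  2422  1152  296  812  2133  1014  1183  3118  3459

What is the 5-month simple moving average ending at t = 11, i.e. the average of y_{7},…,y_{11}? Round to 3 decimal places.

Sum of periods 7–11: 1152 + 296 + 812 + 2133 + 1014 = 5407
Divide by 5: 5407 / 5 = 1081.400

1081.400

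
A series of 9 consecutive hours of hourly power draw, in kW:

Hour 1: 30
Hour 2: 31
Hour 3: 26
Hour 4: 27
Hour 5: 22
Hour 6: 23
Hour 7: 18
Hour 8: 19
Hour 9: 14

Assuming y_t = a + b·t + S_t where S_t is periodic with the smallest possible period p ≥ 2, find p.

2

First differences y_{t+1} − y_t: 1, -5, 1, -5, 1, -5, …
The difference pattern repeats every 2 terms and not for any smaller step, so p = 2.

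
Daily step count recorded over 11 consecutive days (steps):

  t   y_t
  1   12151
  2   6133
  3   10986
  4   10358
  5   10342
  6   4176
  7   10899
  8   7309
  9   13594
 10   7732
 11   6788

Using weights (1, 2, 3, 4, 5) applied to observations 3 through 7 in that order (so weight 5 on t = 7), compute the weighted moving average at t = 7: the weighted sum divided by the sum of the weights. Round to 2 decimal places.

Weighted sum: 1·10986 + 2·10358 + 3·10342 + 4·4176 + 5·10899 = 10986 + 20716 + 31026 + 16704 + 54495 = 133927
Weight total: 1 + 2 + 3 + 4 + 5 = 15
WMA = 133927 / 15 = 8928.47

8928.47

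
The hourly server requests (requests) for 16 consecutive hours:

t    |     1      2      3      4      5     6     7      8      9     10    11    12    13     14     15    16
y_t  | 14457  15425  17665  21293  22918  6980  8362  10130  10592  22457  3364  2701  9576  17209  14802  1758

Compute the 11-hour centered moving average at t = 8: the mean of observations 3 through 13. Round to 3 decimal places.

12367.091

Sum of periods 3–13: 17665 + 21293 + 22918 + 6980 + 8362 + 10130 + 10592 + 22457 + 3364 + 2701 + 9576 = 136038
Divide by 11: 136038 / 11 = 12367.091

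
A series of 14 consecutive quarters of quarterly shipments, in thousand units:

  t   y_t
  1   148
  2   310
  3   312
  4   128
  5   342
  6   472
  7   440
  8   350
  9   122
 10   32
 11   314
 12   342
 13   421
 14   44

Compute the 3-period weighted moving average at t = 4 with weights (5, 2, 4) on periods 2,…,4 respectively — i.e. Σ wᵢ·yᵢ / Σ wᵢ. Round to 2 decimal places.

244.18

Weighted sum: 5·310 + 2·312 + 4·128 = 1550 + 624 + 512 = 2686
Weight total: 5 + 2 + 4 = 11
WMA = 2686 / 11 = 244.18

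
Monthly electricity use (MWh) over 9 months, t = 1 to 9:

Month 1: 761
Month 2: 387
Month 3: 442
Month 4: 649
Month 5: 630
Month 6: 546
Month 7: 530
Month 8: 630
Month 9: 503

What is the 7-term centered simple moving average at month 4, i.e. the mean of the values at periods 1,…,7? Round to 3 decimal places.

Sum of periods 1–7: 761 + 387 + 442 + 649 + 630 + 546 + 530 = 3945
Divide by 7: 3945 / 7 = 563.571

563.571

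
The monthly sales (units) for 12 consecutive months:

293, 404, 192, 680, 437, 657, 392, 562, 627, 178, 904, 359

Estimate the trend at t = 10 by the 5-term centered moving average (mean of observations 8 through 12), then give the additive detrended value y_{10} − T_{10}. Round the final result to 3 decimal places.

-348.000

Trend T_10 = (562 + 627 + 178 + 904 + 359) / 5 = 2630/5 = 526.00000
Detrended value: 178 − 526.00000 = -348.000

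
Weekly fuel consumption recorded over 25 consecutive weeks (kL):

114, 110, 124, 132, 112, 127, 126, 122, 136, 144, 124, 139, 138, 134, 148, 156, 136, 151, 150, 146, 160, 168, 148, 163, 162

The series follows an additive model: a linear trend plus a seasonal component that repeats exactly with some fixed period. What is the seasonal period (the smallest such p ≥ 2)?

First differences y_{t+1} − y_t: -4, 14, 8, -20, 15, -1, -4, 14, 8, -20, 15, -1, -4, 14, …
The difference pattern repeats every 6 terms and not for any smaller step, so p = 6.

6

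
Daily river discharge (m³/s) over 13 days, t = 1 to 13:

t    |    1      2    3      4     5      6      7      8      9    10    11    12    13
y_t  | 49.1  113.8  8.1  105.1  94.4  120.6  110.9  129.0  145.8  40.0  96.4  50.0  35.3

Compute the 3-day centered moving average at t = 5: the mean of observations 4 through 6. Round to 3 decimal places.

106.700

Sum of periods 4–6: 105.1 + 94.4 + 120.6 = 320.1
Divide by 3: 320.1 / 3 = 106.700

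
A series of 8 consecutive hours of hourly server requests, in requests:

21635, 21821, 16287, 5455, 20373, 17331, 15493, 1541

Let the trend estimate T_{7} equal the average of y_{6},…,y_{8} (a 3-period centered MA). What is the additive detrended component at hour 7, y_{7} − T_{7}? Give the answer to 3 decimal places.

4038.000

Trend T_7 = (17331 + 15493 + 1541) / 3 = 34365/3 = 11455.00000
Detrended value: 15493 − 11455.00000 = 4038.000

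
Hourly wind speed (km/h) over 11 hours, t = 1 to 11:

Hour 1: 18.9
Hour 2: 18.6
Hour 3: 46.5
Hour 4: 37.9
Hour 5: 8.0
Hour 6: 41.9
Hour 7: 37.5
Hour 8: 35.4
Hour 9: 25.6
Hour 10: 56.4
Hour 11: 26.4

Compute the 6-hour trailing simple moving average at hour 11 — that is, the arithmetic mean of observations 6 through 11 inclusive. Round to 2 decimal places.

Sum of periods 6–11: 41.9 + 37.5 + 35.4 + 25.6 + 56.4 + 26.4 = 223.2
Divide by 6: 223.2 / 6 = 37.20

37.20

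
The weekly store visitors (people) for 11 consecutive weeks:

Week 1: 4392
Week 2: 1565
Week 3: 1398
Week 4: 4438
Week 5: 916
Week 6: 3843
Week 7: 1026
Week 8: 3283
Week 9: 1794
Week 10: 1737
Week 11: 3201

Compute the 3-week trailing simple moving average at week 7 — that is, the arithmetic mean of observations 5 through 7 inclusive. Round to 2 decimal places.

Sum of periods 5–7: 916 + 3843 + 1026 = 5785
Divide by 3: 5785 / 3 = 1928.33

1928.33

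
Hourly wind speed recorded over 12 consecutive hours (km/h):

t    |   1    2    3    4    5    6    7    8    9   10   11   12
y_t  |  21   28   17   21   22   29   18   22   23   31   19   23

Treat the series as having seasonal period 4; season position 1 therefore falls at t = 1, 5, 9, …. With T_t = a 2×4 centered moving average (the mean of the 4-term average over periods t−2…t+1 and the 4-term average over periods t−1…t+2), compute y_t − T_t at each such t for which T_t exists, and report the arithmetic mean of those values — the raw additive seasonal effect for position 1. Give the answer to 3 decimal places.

-0.500

Season position 1 occurs at t = 5, 9 (where T_t is defined).
t=5: T_5 = 22.37500; y_5 − T_5 = 22 − 22.37500 = -0.37500
t=9: T_9 = 23.62500; y_9 − T_9 = 23 − 23.62500 = -0.62500
Mean deviation: (-0.37500 + -0.62500) / 2 = -0.500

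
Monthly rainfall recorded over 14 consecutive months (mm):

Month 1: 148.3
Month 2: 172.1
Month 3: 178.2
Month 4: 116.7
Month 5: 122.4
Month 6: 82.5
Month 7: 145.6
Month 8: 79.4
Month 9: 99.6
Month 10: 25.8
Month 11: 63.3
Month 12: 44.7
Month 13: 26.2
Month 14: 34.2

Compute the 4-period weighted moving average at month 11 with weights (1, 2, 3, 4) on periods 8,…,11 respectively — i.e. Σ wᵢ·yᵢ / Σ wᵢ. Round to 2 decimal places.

60.92

Weighted sum: 1·79.4 + 2·99.6 + 3·25.8 + 4·63.3 = 79.4 + 199.2 + 77.4 + 253.2 = 609.2
Weight total: 1 + 2 + 3 + 4 = 10
WMA = 609.2 / 10 = 60.92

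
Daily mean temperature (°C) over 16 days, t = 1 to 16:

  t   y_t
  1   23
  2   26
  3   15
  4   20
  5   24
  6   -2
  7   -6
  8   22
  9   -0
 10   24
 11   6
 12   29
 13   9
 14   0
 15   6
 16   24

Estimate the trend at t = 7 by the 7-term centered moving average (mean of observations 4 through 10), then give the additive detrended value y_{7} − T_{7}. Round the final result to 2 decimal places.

Trend T_7 = (20 + 24 + (-2) + (-6) + 22 + (-0) + 24) / 7 = 82/7 = 11.7143
Detrended value: -6 − 11.7143 = -17.71

-17.71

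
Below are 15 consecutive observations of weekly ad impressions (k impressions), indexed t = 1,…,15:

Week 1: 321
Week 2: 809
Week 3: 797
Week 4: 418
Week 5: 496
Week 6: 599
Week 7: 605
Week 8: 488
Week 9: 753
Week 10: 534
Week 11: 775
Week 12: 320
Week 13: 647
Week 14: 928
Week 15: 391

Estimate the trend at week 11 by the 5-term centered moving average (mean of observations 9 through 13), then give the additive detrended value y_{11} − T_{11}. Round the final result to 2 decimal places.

169.20

Trend T_11 = (753 + 534 + 775 + 320 + 647) / 5 = 3029/5 = 605.8000
Detrended value: 775 − 605.8000 = 169.20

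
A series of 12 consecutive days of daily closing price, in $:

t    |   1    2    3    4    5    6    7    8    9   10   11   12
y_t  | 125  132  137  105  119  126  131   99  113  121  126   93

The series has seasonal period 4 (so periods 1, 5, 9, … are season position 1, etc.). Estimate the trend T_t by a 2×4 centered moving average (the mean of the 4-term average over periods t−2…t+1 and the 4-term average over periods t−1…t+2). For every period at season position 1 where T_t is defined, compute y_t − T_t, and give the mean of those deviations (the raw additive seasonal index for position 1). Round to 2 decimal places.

-2.19

Season position 1 occurs at t = 5, 9 (where T_t is defined).
t=5: T_5 = 121.0000; y_5 − T_5 = 119 − 121.0000 = -2.0000
t=9: T_9 = 115.3750; y_9 − T_9 = 113 − 115.3750 = -2.3750
Mean deviation: (-2.0000 + -2.3750) / 2 = -2.19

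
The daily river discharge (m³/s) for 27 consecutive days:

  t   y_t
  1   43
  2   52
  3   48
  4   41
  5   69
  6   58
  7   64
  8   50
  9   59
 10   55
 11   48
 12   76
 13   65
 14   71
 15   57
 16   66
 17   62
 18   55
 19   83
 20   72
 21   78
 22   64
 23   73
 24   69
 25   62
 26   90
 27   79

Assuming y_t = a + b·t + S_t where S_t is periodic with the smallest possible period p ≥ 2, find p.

7

First differences y_{t+1} − y_t: 9, -4, -7, 28, -11, 6, -14, 9, -4, -7, 28, -11, 6, -14, 9, -4, …
The difference pattern repeats every 7 terms and not for any smaller step, so p = 7.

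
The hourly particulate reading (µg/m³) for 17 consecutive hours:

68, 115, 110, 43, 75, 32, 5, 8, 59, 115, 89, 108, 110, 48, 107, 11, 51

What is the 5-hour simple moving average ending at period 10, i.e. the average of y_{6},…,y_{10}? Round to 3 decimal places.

Sum of periods 6–10: 32 + 5 + 8 + 59 + 115 = 219
Divide by 5: 219 / 5 = 43.800

43.800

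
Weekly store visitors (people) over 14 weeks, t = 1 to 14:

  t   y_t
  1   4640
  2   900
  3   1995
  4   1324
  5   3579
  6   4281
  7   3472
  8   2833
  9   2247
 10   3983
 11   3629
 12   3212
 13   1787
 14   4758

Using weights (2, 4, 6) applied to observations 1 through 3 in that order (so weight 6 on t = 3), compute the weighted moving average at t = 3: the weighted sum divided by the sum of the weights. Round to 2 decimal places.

2070.83

Weighted sum: 2·4640 + 4·900 + 6·1995 = 9280 + 3600 + 11970 = 24850
Weight total: 2 + 4 + 6 = 12
WMA = 24850 / 12 = 2070.83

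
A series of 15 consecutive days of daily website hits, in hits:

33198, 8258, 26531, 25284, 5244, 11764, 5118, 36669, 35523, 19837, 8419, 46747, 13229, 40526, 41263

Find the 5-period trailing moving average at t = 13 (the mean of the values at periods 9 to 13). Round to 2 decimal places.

Sum of periods 9–13: 35523 + 19837 + 8419 + 46747 + 13229 = 123755
Divide by 5: 123755 / 5 = 24751.00

24751.00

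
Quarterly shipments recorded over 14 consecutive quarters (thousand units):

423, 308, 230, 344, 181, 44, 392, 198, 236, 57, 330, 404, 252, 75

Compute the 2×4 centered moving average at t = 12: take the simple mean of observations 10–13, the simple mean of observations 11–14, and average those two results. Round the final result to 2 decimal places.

Sum over 10–13: 57 + 330 + 404 + 252 = 1043
Sum over 11–14: 330 + 404 + 252 + 75 = 1061
CMA at t=12 = (1043 + 1061) / (2·4) = 2104 / 8 = 263.00

263.00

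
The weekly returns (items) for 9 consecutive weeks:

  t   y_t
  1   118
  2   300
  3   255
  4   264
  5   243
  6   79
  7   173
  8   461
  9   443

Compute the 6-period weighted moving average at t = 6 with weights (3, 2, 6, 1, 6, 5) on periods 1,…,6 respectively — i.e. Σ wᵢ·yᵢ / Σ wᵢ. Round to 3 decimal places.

Weighted sum: 3·118 + 2·300 + 6·255 + 1·264 + 6·243 + 5·79 = 354 + 600 + 1530 + 264 + 1458 + 395 = 4601
Weight total: 3 + 2 + 6 + 1 + 6 + 5 = 23
WMA = 4601 / 23 = 200.043

200.043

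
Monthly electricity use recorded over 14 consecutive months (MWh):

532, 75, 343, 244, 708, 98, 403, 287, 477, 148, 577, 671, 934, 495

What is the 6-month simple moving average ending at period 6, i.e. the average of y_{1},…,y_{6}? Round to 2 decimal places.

Sum of periods 1–6: 532 + 75 + 343 + 244 + 708 + 98 = 2000
Divide by 6: 2000 / 6 = 333.33

333.33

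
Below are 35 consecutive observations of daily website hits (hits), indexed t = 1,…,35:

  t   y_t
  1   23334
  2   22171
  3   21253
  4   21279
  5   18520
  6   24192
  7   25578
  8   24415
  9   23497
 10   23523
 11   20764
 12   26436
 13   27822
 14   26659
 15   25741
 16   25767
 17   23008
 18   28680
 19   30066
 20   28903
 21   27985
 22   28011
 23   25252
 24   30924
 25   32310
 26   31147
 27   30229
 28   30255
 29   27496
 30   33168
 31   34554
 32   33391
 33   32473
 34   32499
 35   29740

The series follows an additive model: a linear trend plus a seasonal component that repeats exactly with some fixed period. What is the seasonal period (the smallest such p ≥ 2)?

6

First differences y_{t+1} − y_t: -1163, -918, 26, -2759, 5672, 1386, -1163, -918, 26, -2759, 5672, 1386, -1163, -918, …
The difference pattern repeats every 6 terms and not for any smaller step, so p = 6.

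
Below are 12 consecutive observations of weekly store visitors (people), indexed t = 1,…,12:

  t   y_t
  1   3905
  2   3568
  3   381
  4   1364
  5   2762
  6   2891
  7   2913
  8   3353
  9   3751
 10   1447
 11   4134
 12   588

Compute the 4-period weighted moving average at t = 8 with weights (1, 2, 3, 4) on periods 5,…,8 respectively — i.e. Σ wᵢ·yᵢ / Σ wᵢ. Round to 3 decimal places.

Weighted sum: 1·2762 + 2·2891 + 3·2913 + 4·3353 = 2762 + 5782 + 8739 + 13412 = 30695
Weight total: 1 + 2 + 3 + 4 = 10
WMA = 30695 / 10 = 3069.500

3069.500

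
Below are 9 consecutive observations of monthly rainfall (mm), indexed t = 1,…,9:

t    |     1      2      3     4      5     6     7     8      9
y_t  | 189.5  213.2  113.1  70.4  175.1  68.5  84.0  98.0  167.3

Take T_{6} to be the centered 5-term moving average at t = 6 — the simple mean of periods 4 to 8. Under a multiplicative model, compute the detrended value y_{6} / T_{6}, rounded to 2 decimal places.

0.69

Trend T_6 = (70.4 + 175.1 + 68.5 + 84.0 + 98.0) / 5 = 496.0/5 = 99.2000
Ratio to trend: 68.5 / 99.2000 = 0.69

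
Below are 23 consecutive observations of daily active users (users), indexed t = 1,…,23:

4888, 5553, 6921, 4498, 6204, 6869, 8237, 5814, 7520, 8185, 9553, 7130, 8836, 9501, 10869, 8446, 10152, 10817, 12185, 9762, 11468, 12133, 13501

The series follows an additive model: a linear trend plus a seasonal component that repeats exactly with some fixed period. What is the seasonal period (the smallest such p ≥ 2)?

First differences y_{t+1} − y_t: 665, 1368, -2423, 1706, 665, 1368, -2423, 1706, 665, 1368, …
The difference pattern repeats every 4 terms and not for any smaller step, so p = 4.

4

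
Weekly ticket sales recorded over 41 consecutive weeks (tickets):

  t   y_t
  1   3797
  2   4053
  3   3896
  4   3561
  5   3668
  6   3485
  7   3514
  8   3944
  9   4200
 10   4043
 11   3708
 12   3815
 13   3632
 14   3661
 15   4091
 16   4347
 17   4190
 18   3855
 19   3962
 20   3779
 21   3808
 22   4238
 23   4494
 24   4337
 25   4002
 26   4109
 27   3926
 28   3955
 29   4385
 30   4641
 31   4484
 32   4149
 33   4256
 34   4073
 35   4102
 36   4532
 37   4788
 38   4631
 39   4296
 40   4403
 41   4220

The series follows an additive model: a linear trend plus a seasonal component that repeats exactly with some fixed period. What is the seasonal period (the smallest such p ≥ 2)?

First differences y_{t+1} − y_t: 256, -157, -335, 107, -183, 29, 430, 256, -157, -335, 107, -183, 29, 430, 256, -157, …
The difference pattern repeats every 7 terms and not for any smaller step, so p = 7.

7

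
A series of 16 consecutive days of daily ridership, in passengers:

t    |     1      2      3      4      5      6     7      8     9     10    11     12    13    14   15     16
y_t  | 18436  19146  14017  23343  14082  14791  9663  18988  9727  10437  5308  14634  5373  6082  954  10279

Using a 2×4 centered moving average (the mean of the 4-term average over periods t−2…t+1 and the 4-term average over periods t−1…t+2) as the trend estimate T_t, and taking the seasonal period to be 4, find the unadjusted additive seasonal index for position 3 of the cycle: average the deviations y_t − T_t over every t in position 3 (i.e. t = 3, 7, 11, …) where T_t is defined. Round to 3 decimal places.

Season position 3 occurs at t = 3, 7, 11 (where T_t is defined).
t=3: T_3 = 18191.25000; y_3 − T_3 = 14017 − 18191.25000 = -4174.25000
t=7: T_7 = 13836.62500; y_7 − T_7 = 9663 − 13836.62500 = -4173.62500
t=11: T_11 = 9482.25000; y_11 − T_11 = 5308 − 9482.25000 = -4174.25000
Mean deviation: (-4174.25000 + -4173.62500 + -4174.25000) / 3 = -4174.042

-4174.042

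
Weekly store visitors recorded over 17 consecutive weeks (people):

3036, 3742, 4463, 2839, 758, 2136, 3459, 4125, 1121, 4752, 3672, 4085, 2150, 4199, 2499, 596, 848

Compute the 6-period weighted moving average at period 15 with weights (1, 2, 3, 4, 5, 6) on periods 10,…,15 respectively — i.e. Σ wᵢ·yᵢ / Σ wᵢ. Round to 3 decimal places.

Weighted sum: 1·4752 + 2·3672 + 3·4085 + 4·2150 + 5·4199 + 6·2499 = 4752 + 7344 + 12255 + 8600 + 20995 + 14994 = 68940
Weight total: 1 + 2 + 3 + 4 + 5 + 6 = 21
WMA = 68940 / 21 = 3282.857

3282.857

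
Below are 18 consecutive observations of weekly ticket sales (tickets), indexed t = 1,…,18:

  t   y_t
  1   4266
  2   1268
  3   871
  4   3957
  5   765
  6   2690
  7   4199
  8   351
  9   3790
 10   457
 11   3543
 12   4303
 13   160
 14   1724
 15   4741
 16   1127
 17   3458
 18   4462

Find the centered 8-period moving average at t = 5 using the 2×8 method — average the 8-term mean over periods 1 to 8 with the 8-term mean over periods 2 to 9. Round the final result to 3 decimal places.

Sum over 1–8: 4266 + 1268 + 871 + 3957 + 765 + 2690 + 4199 + 351 = 18367
Sum over 2–9: 1268 + 871 + 3957 + 765 + 2690 + 4199 + 351 + 3790 = 17891
CMA at t=5 = (18367 + 17891) / (2·8) = 36258 / 16 = 2266.125

2266.125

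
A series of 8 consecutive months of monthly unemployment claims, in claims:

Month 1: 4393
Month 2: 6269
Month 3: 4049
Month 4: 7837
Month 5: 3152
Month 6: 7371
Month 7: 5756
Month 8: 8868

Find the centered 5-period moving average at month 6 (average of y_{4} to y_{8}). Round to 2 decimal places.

6596.80

Sum of periods 4–8: 7837 + 3152 + 7371 + 5756 + 8868 = 32984
Divide by 5: 32984 / 5 = 6596.80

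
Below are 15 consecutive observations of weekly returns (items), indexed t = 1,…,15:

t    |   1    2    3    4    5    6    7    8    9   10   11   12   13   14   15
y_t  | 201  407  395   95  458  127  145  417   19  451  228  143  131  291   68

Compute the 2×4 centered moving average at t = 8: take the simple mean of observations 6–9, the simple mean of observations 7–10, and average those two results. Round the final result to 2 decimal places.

Sum over 6–9: 127 + 145 + 417 + 19 = 708
Sum over 7–10: 145 + 417 + 19 + 451 = 1032
CMA at t=8 = (708 + 1032) / (2·4) = 1740 / 8 = 217.50

217.50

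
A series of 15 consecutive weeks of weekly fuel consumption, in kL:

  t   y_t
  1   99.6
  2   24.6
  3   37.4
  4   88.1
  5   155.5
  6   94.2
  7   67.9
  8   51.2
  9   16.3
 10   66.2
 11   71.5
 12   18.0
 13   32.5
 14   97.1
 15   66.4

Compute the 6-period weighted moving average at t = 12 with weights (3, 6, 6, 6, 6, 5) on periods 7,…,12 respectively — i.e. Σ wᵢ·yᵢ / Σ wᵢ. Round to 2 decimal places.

47.65

Weighted sum: 3·67.9 + 6·51.2 + 6·16.3 + 6·66.2 + 6·71.5 + 5·18.0 = 203.7 + 307.2 + 97.8 + 397.2 + 429.0 + 90.0 = 1524.9
Weight total: 3 + 6 + 6 + 6 + 6 + 5 = 32
WMA = 1524.9 / 32 = 47.65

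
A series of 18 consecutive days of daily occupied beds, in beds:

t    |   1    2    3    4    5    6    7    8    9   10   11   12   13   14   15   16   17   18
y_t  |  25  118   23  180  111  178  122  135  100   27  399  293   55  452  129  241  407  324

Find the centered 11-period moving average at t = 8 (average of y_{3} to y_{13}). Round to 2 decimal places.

147.55

Sum of periods 3–13: 23 + 180 + 111 + 178 + 122 + 135 + 100 + 27 + 399 + 293 + 55 = 1623
Divide by 11: 1623 / 11 = 147.55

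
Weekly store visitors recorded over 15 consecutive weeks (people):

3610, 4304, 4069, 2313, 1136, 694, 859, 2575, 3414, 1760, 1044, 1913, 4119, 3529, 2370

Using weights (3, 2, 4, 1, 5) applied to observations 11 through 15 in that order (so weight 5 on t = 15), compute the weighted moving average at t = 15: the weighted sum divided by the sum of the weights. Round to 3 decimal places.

2587.533

Weighted sum: 3·1044 + 2·1913 + 4·4119 + 1·3529 + 5·2370 = 3132 + 3826 + 16476 + 3529 + 11850 = 38813
Weight total: 3 + 2 + 4 + 1 + 5 = 15
WMA = 38813 / 15 = 2587.533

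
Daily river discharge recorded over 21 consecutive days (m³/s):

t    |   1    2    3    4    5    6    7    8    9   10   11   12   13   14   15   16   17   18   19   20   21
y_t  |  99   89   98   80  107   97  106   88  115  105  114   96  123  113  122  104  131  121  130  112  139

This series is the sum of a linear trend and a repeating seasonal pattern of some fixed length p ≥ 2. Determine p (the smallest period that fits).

4

First differences y_{t+1} − y_t: -10, 9, -18, 27, -10, 9, -18, 27, -10, 9, …
The difference pattern repeats every 4 terms and not for any smaller step, so p = 4.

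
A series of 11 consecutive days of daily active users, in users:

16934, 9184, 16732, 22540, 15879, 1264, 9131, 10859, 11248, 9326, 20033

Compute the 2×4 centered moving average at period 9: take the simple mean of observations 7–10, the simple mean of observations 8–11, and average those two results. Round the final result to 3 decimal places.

11503.750

Sum over 7–10: 9131 + 10859 + 11248 + 9326 = 40564
Sum over 8–11: 10859 + 11248 + 9326 + 20033 = 51466
CMA at t=9 = (40564 + 51466) / (2·4) = 92030 / 8 = 11503.750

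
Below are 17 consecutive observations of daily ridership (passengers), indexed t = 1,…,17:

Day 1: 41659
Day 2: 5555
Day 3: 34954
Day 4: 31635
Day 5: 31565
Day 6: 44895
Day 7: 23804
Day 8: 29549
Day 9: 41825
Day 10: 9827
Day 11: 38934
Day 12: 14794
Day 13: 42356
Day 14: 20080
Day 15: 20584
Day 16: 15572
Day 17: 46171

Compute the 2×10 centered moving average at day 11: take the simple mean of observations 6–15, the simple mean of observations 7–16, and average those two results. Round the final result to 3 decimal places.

27198.650

Sum over 6–15: 44895 + 23804 + 29549 + 41825 + 9827 + 38934 + 14794 + 42356 + 20080 + 20584 = 286648
Sum over 7–16: 23804 + 29549 + 41825 + 9827 + 38934 + 14794 + 42356 + 20080 + 20584 + 15572 = 257325
CMA at t=11 = (286648 + 257325) / (2·10) = 543973 / 20 = 27198.650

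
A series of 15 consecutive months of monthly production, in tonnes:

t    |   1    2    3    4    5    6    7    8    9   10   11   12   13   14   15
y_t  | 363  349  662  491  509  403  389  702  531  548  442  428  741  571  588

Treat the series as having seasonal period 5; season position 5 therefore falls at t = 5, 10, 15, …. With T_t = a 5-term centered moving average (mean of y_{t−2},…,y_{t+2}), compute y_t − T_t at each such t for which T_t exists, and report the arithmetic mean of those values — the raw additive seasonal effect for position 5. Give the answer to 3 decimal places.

Season position 5 occurs at t = 5, 10 (where T_t is defined).
t=5: T_5 = 490.80000; y_5 − T_5 = 509 − 490.80000 = 18.20000
t=10: T_10 = 530.20000; y_10 − T_10 = 548 − 530.20000 = 17.80000
Mean deviation: (18.20000 + 17.80000) / 2 = 18.000

18.000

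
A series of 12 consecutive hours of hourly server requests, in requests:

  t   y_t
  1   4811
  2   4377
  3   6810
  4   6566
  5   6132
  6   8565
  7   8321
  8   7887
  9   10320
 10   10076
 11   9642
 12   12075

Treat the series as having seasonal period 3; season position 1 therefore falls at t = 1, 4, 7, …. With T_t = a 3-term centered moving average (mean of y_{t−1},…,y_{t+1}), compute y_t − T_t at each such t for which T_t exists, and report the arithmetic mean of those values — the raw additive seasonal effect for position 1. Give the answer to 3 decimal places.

Season position 1 occurs at t = 4, 7, 10 (where T_t is defined).
t=4: T_4 = 6502.66667; y_4 − T_4 = 6566 − 6502.66667 = 63.33333
t=7: T_7 = 8257.66667; y_7 − T_7 = 8321 − 8257.66667 = 63.33333
t=10: T_10 = 10012.66667; y_10 − T_10 = 10076 − 10012.66667 = 63.33333
Mean deviation: (63.33333 + 63.33333 + 63.33333) / 3 = 63.333

63.333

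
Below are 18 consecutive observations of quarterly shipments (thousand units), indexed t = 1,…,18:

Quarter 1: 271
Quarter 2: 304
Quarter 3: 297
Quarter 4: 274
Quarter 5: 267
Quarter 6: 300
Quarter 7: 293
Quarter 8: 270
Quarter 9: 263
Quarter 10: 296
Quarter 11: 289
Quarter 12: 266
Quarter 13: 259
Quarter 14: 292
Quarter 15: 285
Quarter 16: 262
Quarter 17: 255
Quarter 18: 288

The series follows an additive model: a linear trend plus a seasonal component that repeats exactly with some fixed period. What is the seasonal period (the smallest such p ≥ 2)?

First differences y_{t+1} − y_t: 33, -7, -23, -7, 33, -7, -23, -7, 33, -7, …
The difference pattern repeats every 4 terms and not for any smaller step, so p = 4.

4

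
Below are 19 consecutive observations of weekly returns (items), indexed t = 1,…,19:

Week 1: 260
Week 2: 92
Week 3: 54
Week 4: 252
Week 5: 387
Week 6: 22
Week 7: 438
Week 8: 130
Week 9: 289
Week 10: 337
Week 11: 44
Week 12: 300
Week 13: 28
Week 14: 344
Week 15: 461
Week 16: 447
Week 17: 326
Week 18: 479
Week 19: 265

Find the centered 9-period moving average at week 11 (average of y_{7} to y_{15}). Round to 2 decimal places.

Sum of periods 7–15: 438 + 130 + 289 + 337 + 44 + 300 + 28 + 344 + 461 = 2371
Divide by 9: 2371 / 9 = 263.44

263.44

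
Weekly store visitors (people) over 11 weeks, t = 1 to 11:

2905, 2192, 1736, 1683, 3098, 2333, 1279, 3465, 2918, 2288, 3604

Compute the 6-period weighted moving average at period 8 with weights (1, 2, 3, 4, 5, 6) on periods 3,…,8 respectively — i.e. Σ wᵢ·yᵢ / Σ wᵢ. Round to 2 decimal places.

2424.43

Weighted sum: 1·1736 + 2·1683 + 3·3098 + 4·2333 + 5·1279 + 6·3465 = 1736 + 3366 + 9294 + 9332 + 6395 + 20790 = 50913
Weight total: 1 + 2 + 3 + 4 + 5 + 6 = 21
WMA = 50913 / 21 = 2424.43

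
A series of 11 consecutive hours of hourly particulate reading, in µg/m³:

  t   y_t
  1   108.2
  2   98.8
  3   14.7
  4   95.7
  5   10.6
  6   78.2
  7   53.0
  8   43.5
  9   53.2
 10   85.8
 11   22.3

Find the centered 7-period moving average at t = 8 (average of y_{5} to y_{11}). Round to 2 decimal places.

49.51

Sum of periods 5–11: 10.6 + 78.2 + 53.0 + 43.5 + 53.2 + 85.8 + 22.3 = 346.6
Divide by 7: 346.6 / 7 = 49.51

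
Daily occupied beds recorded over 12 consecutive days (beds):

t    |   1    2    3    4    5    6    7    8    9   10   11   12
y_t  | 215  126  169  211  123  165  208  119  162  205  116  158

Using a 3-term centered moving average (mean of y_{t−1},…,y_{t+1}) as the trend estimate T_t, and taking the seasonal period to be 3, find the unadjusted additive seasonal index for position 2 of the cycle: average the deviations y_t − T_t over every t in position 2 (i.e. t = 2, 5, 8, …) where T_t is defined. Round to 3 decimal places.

Season position 2 occurs at t = 2, 5, 8, 11 (where T_t is defined).
t=2: T_2 = 170.00000; y_2 − T_2 = 126 − 170.00000 = -44.00000
t=5: T_5 = 166.33333; y_5 − T_5 = 123 − 166.33333 = -43.33333
t=8: T_8 = 163.00000; y_8 − T_8 = 119 − 163.00000 = -44.00000
t=11: T_11 = 159.66667; y_11 − T_11 = 116 − 159.66667 = -43.66667
Mean deviation: (-44.00000 + -43.33333 + -44.00000 + -43.66667) / 4 = -43.750

-43.750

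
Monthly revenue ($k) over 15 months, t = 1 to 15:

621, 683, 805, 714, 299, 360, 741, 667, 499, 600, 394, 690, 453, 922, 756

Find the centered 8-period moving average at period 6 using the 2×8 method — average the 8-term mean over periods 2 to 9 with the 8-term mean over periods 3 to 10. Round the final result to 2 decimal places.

590.81

Sum over 2–9: 683 + 805 + 714 + 299 + 360 + 741 + 667 + 499 = 4768
Sum over 3–10: 805 + 714 + 299 + 360 + 741 + 667 + 499 + 600 = 4685
CMA at t=6 = (4768 + 4685) / (2·8) = 9453 / 16 = 590.81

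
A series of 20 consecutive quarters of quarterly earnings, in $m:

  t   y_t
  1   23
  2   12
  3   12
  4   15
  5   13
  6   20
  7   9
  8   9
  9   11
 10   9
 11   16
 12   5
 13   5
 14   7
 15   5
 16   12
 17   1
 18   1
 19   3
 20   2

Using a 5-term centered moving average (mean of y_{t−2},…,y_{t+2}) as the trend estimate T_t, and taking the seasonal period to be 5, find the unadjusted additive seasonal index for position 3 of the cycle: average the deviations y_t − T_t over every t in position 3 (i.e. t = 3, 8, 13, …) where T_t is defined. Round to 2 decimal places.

-2.75

Season position 3 occurs at t = 3, 8, 13, 18 (where T_t is defined).
t=3: T_3 = 15.0000; y_3 − T_3 = 12 − 15.0000 = -3.0000
t=8: T_8 = 11.6000; y_8 − T_8 = 9 − 11.6000 = -2.6000
t=13: T_13 = 7.6000; y_13 − T_13 = 5 − 7.6000 = -2.6000
t=18: T_18 = 3.8000; y_18 − T_18 = 1 − 3.8000 = -2.8000
Mean deviation: (-3.0000 + -2.6000 + -2.6000 + -2.8000) / 4 = -2.75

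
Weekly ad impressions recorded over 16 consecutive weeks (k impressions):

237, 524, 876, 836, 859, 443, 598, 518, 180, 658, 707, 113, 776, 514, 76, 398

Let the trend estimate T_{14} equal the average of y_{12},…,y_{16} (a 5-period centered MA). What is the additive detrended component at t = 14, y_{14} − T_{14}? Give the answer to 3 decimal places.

138.600

Trend T_14 = (113 + 776 + 514 + 76 + 398) / 5 = 1877/5 = 375.40000
Detrended value: 514 − 375.40000 = 138.600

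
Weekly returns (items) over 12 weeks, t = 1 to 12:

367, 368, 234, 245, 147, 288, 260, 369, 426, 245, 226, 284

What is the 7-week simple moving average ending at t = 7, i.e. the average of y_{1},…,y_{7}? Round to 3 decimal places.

Sum of periods 1–7: 367 + 368 + 234 + 245 + 147 + 288 + 260 = 1909
Divide by 7: 1909 / 7 = 272.714

272.714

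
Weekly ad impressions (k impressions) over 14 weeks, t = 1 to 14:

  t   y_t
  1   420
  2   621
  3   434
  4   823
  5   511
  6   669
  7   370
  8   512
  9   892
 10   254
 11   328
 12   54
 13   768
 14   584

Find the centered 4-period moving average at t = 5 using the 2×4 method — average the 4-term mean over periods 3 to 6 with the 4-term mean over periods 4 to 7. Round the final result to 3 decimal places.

601.250

Sum over 3–6: 434 + 823 + 511 + 669 = 2437
Sum over 4–7: 823 + 511 + 669 + 370 = 2373
CMA at t=5 = (2437 + 2373) / (2·4) = 4810 / 8 = 601.250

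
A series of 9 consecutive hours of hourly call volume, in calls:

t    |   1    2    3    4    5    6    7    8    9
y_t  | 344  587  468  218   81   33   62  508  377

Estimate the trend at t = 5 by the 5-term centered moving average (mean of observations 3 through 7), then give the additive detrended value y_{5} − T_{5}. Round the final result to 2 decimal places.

Trend T_5 = (468 + 218 + 81 + 33 + 62) / 5 = 862/5 = 172.4000
Detrended value: 81 − 172.4000 = -91.40

-91.40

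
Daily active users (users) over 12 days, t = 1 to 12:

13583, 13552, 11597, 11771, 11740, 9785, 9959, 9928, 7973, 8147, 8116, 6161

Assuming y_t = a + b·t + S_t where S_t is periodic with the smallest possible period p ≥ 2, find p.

First differences y_{t+1} − y_t: -31, -1955, 174, -31, -1955, 174, -31, -1955, …
The difference pattern repeats every 3 terms and not for any smaller step, so p = 3.

3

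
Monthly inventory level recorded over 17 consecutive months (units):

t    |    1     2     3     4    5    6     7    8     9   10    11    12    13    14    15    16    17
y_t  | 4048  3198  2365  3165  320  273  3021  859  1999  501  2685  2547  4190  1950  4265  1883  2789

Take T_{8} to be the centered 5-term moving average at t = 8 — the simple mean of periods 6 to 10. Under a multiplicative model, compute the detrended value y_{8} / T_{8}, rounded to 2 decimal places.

Trend T_8 = (273 + 3021 + 859 + 1999 + 501) / 5 = 6653/5 = 1330.6000
Ratio to trend: 859 / 1330.6000 = 0.65

0.65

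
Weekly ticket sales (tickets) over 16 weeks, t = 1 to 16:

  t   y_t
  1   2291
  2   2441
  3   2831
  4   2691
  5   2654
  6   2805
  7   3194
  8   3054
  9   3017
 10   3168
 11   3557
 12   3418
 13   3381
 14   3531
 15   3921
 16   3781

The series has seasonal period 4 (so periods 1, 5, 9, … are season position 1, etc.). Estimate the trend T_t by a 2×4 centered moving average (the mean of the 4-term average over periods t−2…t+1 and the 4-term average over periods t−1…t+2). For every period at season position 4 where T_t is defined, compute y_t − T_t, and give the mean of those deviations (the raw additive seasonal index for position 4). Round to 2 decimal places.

Season position 4 occurs at t = 4, 8, 12 (where T_t is defined).
t=4: T_4 = 2699.7500; y_4 − T_4 = 2691 − 2699.7500 = -8.7500
t=8: T_8 = 3062.8750; y_8 − T_8 = 3054 − 3062.8750 = -8.8750
t=12: T_12 = 3426.3750; y_12 − T_12 = 3418 − 3426.3750 = -8.3750
Mean deviation: (-8.7500 + -8.8750 + -8.3750) / 3 = -8.67

-8.67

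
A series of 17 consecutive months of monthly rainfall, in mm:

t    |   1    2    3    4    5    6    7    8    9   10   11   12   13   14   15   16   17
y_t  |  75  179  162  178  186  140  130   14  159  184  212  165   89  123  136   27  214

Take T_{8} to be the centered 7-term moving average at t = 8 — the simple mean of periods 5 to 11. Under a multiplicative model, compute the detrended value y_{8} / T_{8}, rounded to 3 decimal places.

0.096

Trend T_8 = (186 + 140 + 130 + 14 + 159 + 184 + 212) / 7 = 1025/7 = 146.42857
Ratio to trend: 14 / 146.42857 = 0.096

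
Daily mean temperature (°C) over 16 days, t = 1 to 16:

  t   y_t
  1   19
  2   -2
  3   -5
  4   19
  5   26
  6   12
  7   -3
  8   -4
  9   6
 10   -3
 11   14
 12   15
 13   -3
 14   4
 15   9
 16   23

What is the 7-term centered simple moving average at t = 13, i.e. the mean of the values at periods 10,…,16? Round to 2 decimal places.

Sum of periods 10–16: (-3) + 14 + 15 + (-3) + 4 + 9 + 23 = 59
Divide by 7: 59 / 7 = 8.43

8.43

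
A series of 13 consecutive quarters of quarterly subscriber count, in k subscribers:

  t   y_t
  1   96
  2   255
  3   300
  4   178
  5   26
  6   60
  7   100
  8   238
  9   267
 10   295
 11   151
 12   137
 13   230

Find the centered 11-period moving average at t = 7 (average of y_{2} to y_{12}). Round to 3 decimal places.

182.455

Sum of periods 2–12: 255 + 300 + 178 + 26 + 60 + 100 + 238 + 267 + 295 + 151 + 137 = 2007
Divide by 11: 2007 / 11 = 182.455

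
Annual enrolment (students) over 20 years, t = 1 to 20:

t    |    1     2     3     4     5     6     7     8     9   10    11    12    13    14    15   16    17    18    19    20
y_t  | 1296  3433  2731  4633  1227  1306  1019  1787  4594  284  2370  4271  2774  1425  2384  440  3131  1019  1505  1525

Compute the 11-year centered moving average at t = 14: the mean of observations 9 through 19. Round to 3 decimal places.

2199.727

Sum of periods 9–19: 4594 + 284 + 2370 + 4271 + 2774 + 1425 + 2384 + 440 + 3131 + 1019 + 1505 = 24197
Divide by 11: 24197 / 11 = 2199.727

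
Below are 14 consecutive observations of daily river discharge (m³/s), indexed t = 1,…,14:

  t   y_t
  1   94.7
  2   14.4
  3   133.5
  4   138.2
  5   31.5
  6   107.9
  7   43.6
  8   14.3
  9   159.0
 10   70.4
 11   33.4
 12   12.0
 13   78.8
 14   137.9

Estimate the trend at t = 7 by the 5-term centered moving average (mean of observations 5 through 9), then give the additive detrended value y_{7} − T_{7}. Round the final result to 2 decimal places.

-27.66

Trend T_7 = (31.5 + 107.9 + 43.6 + 14.3 + 159.0) / 5 = 356.3/5 = 71.2600
Detrended value: 43.6 − 71.2600 = -27.66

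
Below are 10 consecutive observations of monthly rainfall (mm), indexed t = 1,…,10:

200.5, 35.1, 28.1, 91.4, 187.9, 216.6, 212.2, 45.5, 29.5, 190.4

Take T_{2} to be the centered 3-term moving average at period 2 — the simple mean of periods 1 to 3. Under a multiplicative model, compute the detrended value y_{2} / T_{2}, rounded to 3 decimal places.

0.399

Trend T_2 = (200.5 + 35.1 + 28.1) / 3 = 263.7/3 = 87.90000
Ratio to trend: 35.1 / 87.90000 = 0.399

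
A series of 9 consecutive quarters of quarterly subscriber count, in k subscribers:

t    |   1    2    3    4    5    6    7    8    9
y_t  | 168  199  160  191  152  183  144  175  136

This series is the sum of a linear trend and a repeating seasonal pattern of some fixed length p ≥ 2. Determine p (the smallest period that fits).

2

First differences y_{t+1} − y_t: 31, -39, 31, -39, 31, -39, …
The difference pattern repeats every 2 terms and not for any smaller step, so p = 2.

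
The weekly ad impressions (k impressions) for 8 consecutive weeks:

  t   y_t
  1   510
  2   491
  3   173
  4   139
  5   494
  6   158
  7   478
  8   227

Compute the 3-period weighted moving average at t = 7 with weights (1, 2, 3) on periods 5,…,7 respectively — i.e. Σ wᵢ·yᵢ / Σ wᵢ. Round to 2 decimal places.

374.00

Weighted sum: 1·494 + 2·158 + 3·478 = 494 + 316 + 1434 = 2244
Weight total: 1 + 2 + 3 = 6
WMA = 2244 / 6 = 374.00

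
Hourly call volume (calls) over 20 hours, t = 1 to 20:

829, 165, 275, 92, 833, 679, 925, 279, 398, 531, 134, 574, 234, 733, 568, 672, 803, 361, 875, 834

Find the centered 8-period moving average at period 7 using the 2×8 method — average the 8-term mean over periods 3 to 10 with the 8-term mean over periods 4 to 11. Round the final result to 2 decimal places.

Sum over 3–10: 275 + 92 + 833 + 679 + 925 + 279 + 398 + 531 = 4012
Sum over 4–11: 92 + 833 + 679 + 925 + 279 + 398 + 531 + 134 = 3871
CMA at t=7 = (4012 + 3871) / (2·8) = 7883 / 16 = 492.69

492.69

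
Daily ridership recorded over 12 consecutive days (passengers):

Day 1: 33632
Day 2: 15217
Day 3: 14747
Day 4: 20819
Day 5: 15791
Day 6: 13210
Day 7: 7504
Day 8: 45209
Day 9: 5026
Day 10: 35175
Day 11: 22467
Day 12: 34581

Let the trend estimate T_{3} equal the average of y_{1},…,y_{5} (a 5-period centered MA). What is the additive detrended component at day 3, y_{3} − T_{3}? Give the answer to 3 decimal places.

Trend T_3 = (33632 + 15217 + 14747 + 20819 + 15791) / 5 = 100206/5 = 20041.20000
Detrended value: 14747 − 20041.20000 = -5294.200

-5294.200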